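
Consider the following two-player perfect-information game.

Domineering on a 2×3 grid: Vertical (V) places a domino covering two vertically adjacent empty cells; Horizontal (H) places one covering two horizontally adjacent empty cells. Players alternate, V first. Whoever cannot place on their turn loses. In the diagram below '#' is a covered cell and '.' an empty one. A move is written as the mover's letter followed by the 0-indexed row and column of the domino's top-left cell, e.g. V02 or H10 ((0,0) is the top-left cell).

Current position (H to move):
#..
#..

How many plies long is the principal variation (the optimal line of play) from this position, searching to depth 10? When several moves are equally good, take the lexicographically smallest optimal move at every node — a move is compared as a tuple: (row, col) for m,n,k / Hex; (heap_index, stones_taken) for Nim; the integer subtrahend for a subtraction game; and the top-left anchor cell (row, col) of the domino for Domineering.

p1 H@[#../#..]: H01[###/#..]+1* H11[#../###]+1
p2 V@[###/#..] terminal -1; root [#../#..] d10

PV length from [#../#..]: 1 ply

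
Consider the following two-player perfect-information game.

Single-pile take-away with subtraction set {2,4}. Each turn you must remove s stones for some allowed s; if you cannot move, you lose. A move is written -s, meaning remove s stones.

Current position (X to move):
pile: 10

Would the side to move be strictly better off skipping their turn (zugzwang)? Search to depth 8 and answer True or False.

zugzwang(10, X) = False

p1 X@[10]: -2[8]-1 -4[6]+1*
p2 O@[6]: -2[4]-1* -4[2]-1
p3 X@[4]: -2[2]-1 -4[0]+1*
p4 O@[0] terminal -1; root [10] d8
if X skipped the turn, O would face:
~ p1 O@[10]: -2[8]-1 -4[6]+1*
~ p2 X@[6]: -2[4]-1* -4[2]-1
~ p3 O@[4]: -2[2]-1 -4[0]+1*
~ p4 X@[0] terminal -1; root [10] d8
compare (X): move=+1 vs pass=-1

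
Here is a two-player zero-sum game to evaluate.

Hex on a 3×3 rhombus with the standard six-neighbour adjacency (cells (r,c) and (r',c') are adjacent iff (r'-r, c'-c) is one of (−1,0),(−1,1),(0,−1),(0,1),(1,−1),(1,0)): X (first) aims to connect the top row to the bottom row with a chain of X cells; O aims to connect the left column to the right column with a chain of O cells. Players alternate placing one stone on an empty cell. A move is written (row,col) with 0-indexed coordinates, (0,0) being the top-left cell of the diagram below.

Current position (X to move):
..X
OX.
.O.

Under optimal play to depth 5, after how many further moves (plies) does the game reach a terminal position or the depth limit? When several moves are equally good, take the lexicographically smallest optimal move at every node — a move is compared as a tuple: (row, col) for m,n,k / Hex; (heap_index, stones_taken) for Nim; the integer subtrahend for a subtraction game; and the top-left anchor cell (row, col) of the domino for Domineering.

PV length from [..X/OX./.O.]: 5 plies

p1 X@[..X/OX./.O.]: (0,0)[X.X/OX./.O.]-1 (0,1)[.XX/OX./.O.]-1 (1,2)[..X/OXX/.O.]+1* (2,0)[..X/OX./XO.]+1 (2,2)[..X/OX./.OX]+1
p2 O@[..X/OXX/.O.]: (0,0)[O.X/OXX/.O.]-1* (0,1)[.OX/OXX/.O.]-1 (2,0)[..X/OXX/OO.]-1 (2,2)[..X/OXX/.OO]-1
p3 X@[O.X/OXX/.O.]: (0,1)[OXX/OXX/.O.]+1* (2,0)[O.X/OXX/XO.]+1 (2,2)[O.X/OXX/.OX]+1
p4 O@[OXX/OXX/.O.]: (2,0)[OXX/OXX/OO.]-1* (2,2)[OXX/OXX/.OO]-1
p5 X@[OXX/OXX/OO.]: (2,2)[OXX/OXX/OOX]+1*
p6 O@[OXX/OXX/OOX] terminal -1; root [..X/OX./.O.] d5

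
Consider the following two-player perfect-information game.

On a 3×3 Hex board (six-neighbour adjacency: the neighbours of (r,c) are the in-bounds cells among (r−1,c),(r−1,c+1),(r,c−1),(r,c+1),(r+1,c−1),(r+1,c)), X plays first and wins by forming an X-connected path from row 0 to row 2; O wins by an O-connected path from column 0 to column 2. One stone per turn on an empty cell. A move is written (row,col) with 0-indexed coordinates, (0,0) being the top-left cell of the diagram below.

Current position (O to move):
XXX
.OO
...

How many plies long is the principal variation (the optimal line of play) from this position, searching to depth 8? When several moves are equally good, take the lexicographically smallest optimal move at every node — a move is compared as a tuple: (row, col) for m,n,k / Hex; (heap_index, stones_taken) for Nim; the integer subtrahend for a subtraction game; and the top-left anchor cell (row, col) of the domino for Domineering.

[XXX/.OO/...] O move#1: (1,0):+1/XXX/OOO/...*, (2,0):+1/XXX/.OO/O.., (2,1):+1/XXX/.OO/.O., (2,2):+1/XXX/.OO/..O
[XXX/OOO/...] end (terminal -1, X#2); searched XXX/.OO/... to 8

PV length from [XXX/.OO/...]: 1 ply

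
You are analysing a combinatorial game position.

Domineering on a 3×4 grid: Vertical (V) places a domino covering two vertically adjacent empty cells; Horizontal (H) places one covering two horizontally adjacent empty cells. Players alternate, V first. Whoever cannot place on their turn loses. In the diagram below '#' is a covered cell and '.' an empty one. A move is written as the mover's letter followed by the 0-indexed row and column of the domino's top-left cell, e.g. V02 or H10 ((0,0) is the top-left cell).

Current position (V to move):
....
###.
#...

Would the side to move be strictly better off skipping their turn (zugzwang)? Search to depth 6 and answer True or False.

ply 1, V at ..../###./#... | V03=-1→...#/####/#...*; V13=-1→..../####/#..#
ply 2, H at ...#/####/#... | H00=+1→##.#/####/#...*; H01=+1→.###/####/#...; H21=+1→...#/####/###.; H22=+1→...#/####/#.##
ply 3: ##.#/####/#... is terminal -1 (V); from ..../###./#... depth 6
pass branch (H moves first from the same position):
  | ply 1, H at ..../###./#... | H00=+1→##../###./#...*; H01=+1→.##./###./#...; H02=+1→..##/###./#...; H21=+1→..../###./###.; H22=+1→..../###./#.##
  | ply 2, V at ##../###./#... | V03=-1→##.#/####/#...*; V13=-1→##../####/#..#
  | ply 3, H at ##.#/####/#... | H21=+1→##.#/####/###.*; H22=+1→##.#/####/#.##
  | ply 4: ##.#/####/###. is terminal -1 (V); from ..../###./#... depth 6
V moving scores -1; V passing scores -1

zugzwang(..../###./#..., V) = False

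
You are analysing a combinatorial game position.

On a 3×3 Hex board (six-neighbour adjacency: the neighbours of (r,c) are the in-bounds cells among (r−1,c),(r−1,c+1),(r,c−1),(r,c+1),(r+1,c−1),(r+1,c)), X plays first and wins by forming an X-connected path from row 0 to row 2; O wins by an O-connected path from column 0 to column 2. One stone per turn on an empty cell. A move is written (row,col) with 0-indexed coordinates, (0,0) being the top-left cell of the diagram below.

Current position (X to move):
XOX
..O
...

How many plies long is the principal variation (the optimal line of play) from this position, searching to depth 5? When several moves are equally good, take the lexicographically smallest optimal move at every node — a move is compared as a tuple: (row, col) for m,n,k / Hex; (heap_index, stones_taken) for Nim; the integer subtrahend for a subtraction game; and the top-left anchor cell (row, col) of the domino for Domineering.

[XOX/..O/...] X move#1: (1,0):-1/XOX/X.O/..., (1,1):+1/XOX/.XO/...*, (2,0):+1/XOX/..O/X.., (2,1):-1/XOX/..O/.X., (2,2):-1/XOX/..O/..X
[XOX/.XO/...] O move#2: (1,0):-1/XOX/OXO/...*, (2,0):-1/XOX/.XO/O.., (2,1):-1/XOX/.XO/.O., (2,2):-1/XOX/.XO/..O
[XOX/OXO/...] X move#3: (2,0):+1/XOX/OXO/X..*, (2,1):+1/XOX/OXO/.X., (2,2):+1/XOX/OXO/..X
[XOX/OXO/X..] end (terminal -1, O#4); searched XOX/..O/... to 5

PV length from [XOX/..O/...]: 3 plies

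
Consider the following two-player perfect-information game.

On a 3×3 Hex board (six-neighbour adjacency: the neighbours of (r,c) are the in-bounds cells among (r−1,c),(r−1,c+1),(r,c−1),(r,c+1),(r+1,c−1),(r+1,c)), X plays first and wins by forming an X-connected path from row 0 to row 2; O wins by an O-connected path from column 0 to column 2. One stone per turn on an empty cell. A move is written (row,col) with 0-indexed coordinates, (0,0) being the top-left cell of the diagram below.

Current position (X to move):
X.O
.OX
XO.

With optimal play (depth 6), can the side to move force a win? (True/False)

ply 1, X at X.O/.OX/XO. | (0,1)=-1→XXO/.OX/XO.; (1,0)=+1→X.O/XOX/XO.*; (2,2)=-1→X.O/.OX/XOX
ply 2: X.O/XOX/XO. is terminal -1 (O); from X.O/.OX/XO. depth 6

X winning at [X.O/.OX/XO.]: True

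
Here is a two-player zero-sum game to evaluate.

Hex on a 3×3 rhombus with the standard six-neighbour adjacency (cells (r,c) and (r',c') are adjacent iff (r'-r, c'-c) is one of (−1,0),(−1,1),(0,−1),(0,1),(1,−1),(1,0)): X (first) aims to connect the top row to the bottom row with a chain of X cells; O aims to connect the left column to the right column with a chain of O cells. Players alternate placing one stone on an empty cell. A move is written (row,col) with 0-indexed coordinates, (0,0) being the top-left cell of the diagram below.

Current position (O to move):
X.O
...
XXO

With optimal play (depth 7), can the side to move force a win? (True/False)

O winning at [X.O/.../XXO]: True

ply 1, O at X.O/.../XXO | (0,1)=-1→XOO/.../XXO; (1,0)=+1→X.O/O../XXO*; (1,1)=-1→X.O/.O./XXO; (1,2)=-1→X.O/..O/XXO
ply 2, X at X.O/O../XXO | (0,1)=-1→XXO/O../XXO*; (1,1)=-1→X.O/OX./XXO; (1,2)=-1→X.O/O.X/XXO
ply 3, O at XXO/O../XXO | (1,1)=+1→XXO/OO./XXO*; (1,2)=-1→XXO/O.O/XXO
ply 4: XXO/OO./XXO is terminal -1 (X); from X.O/.../XXO depth 7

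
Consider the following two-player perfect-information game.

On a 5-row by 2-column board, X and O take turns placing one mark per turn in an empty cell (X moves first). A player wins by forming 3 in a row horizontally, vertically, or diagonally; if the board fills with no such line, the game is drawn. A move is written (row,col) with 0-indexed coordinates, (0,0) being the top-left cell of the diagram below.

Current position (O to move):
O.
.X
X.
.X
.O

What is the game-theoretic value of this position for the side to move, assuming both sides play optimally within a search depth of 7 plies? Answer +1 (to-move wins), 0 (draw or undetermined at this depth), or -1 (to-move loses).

ply 1, O at O./.X/X./.X/.O | (0,1)=-1→OO/.X/X./.X/.O*; (1,0)=-1→O./OX/X./.X/.O; (2,1)=-1→O./.X/XO/.X/.O; (3,0)=-1→O./.X/X./OX/.O; (4,0)=-1→O./.X/X./.X/OO
ply 2, X at OO/.X/X./.X/.O | (1,0)=+1→OO/XX/X./.X/.O*; (2,1)=+1→OO/.X/XX/.X/.O; (3,0)=+1→OO/.X/X./XX/.O; (4,0)=+1→OO/.X/X./.X/XO
ply 3, O at OO/XX/X./.X/.O | (2,1)=-1→OO/XX/XO/.X/.O*; (3,0)=-1→OO/XX/X./OX/.O; (4,0)=-1→OO/XX/X./.X/OO
ply 4, X at OO/XX/XO/.X/.O | (3,0)=+1→OO/XX/XO/XX/.O*; (4,0)=+0→OO/XX/XO/.X/XO
ply 5: OO/XX/XO/XX/.O is terminal -1 (O); from O./.X/X./.X/.O depth 7

value(O./.X/X./.X/.O, O) = -1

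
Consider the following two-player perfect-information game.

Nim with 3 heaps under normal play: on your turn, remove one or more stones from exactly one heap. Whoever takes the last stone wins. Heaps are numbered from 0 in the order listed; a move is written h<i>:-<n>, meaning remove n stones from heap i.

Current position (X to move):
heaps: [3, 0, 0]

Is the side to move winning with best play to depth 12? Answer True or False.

ply 1, X at (3,0,0) | h0:-1=-1→(2,0,0); h0:-2=-1→(1,0,0); h0:-3=+1→(0,0,0)*
ply 2: (0,0,0) is terminal -1 (O); from (3,0,0) depth 12

X winning at [(3,0,0)]: True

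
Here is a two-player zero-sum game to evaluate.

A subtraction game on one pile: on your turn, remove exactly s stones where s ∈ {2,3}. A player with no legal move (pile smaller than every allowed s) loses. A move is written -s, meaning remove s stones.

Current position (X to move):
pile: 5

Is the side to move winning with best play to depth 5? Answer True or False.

[5] X move#1: -2:-1/3*, -3:-1/2
[3] O move#2: -2:+1/1*, -3:+1/0
[1] end (terminal -1, X#3); searched 5 to 5

X winning at [5]: False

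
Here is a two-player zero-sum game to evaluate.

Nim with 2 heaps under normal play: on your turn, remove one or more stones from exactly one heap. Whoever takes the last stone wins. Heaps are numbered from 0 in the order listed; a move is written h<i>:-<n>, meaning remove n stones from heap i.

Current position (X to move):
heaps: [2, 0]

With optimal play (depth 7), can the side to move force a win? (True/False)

X winning at [(2,0)]: True

p1 X@[(2,0)]: h0:-1[(1,0)]-1 h0:-2[(0,0)]+1*
p2 O@[(0,0)] terminal -1; root [(2,0)] d7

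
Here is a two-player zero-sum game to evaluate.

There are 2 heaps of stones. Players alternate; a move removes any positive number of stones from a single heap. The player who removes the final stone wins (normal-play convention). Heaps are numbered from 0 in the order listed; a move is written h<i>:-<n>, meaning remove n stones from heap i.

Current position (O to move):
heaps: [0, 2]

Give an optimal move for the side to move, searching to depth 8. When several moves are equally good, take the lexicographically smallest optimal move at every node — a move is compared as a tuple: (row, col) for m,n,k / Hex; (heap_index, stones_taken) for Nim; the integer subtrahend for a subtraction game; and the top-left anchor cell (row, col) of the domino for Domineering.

p1 O@[(0,2)]: h1:-1[(0,1)]-1 h1:-2[(0,0)]+1*
p2 X@[(0,0)] terminal -1; root [(0,2)] d8

O's best at [(0,2)]: h1:-2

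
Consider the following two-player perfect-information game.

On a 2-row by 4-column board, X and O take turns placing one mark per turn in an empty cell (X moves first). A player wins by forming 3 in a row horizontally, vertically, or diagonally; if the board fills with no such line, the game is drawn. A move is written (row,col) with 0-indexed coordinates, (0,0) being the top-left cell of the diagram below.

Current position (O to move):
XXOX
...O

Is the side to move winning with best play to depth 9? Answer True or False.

O winning at [XXOX/...O]: False

p1 O@[XXOX/...O]: (1,0)[XXOX/O..O]+0* (1,1)[XXOX/.O.O]+0 (1,2)[XXOX/..OO]+0
p2 X@[XXOX/O..O]: (1,1)[XXOX/OX.O]+0* (1,2)[XXOX/O.XO]+0
p3 O@[XXOX/OX.O]: (1,2)[XXOX/OXOO]+0*
p4 X@[XXOX/OXOO] terminal +0; root [XXOX/...O] d9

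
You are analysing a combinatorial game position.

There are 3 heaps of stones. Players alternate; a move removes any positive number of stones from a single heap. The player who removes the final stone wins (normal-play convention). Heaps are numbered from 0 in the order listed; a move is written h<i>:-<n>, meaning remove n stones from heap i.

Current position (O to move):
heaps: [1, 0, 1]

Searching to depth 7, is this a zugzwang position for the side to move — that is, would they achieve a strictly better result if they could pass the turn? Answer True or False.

zugzwang((1,0,1), O) = True

[(1,0,1)] O move#1: h0:-1:-1/(0,0,1)*, h2:-1:-1/(1,0,0)
[(0,0,1)] X move#2: h2:-1:+1/(0,0,0)*
[(0,0,0)] end (terminal -1, O#3); searched (1,0,1) to 7
pass branch (X moves first from the same position):
  | [(1,0,1)] X move#1: h0:-1:-1/(0,0,1)*, h2:-1:-1/(1,0,0)
  | [(0,0,1)] O move#2: h2:-1:+1/(0,0,0)*
  | [(0,0,0)] end (terminal -1, X#3); searched (1,0,1) to 7
O moving scores -1; O passing scores +1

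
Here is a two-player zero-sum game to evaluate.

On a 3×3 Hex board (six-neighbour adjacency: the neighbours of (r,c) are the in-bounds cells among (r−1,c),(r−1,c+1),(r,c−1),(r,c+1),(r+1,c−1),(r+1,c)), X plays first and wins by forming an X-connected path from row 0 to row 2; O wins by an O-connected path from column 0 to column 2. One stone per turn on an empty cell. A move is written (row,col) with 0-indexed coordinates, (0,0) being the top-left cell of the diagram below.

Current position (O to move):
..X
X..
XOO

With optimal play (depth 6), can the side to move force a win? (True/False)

O winning at [..X/X../XOO]: False

ply 1, O at ..X/X../XOO | (0,0)=-1→O.X/X../XOO*; (0,1)=-1→.OX/X../XOO; (1,1)=-1→..X/XO./XOO; (1,2)=-1→..X/X.O/XOO
ply 2, X at O.X/X../XOO | (0,1)=+1→OXX/X../XOO*; (1,1)=+1→O.X/XX./XOO; (1,2)=+1→O.X/X.X/XOO
ply 3: OXX/X../XOO is terminal -1 (O); from ..X/X../XOO depth 6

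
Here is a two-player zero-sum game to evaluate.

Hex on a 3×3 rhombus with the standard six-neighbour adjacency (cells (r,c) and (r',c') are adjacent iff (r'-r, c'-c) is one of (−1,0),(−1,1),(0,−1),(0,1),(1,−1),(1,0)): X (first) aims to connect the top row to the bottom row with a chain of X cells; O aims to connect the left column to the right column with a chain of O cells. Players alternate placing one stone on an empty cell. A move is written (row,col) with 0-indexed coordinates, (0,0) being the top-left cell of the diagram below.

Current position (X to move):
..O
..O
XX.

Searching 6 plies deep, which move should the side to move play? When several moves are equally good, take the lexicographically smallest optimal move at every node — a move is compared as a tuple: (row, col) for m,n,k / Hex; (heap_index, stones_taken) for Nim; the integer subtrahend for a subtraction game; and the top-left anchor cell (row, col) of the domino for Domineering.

X's best at [..O/..O/XX.]: (0,1)

ply 1, X at ..O/..O/XX. | (0,0)=-1→X.O/..O/XX.; (0,1)=+1→.XO/..O/XX.*; (1,0)=+1→..O/X.O/XX.; (1,1)=-1→..O/.XO/XX.; (2,2)=-1→..O/..O/XXX
ply 2, O at .XO/..O/XX. | (0,0)=-1→OXO/..O/XX.*; (1,0)=-1→.XO/O.O/XX.; (1,1)=-1→.XO/.OO/XX.; (2,2)=-1→.XO/..O/XXO
ply 3, X at OXO/..O/XX. | (1,0)=+1→OXO/X.O/XX.*; (1,1)=+1→OXO/.XO/XX.; (2,2)=+1→OXO/..O/XXX
ply 4: OXO/X.O/XX. is terminal -1 (O); from ..O/..O/XX. depth 6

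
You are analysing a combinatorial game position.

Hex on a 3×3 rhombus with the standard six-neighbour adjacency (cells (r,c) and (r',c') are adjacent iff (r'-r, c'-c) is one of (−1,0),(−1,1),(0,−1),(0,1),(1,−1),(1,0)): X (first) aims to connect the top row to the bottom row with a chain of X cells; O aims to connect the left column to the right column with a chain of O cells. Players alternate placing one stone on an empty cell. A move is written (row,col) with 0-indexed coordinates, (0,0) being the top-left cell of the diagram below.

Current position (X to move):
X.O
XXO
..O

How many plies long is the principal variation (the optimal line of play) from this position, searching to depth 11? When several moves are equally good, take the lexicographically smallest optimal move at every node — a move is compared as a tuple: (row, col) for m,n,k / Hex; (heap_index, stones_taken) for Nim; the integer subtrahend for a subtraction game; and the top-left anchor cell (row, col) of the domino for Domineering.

PV length from [X.O/XXO/..O]: 3 plies

p1 X@[X.O/XXO/..O]: (0,1)[XXO/XXO/..O]+1* (2,0)[X.O/XXO/X.O]+1 (2,1)[X.O/XXO/.XO]+1
p2 O@[XXO/XXO/..O]: (2,0)[XXO/XXO/O.O]-1* (2,1)[XXO/XXO/.OO]-1
p3 X@[XXO/XXO/O.O]: (2,1)[XXO/XXO/OXO]+1*
p4 O@[XXO/XXO/OXO] terminal -1; root [X.O/XXO/..O] d11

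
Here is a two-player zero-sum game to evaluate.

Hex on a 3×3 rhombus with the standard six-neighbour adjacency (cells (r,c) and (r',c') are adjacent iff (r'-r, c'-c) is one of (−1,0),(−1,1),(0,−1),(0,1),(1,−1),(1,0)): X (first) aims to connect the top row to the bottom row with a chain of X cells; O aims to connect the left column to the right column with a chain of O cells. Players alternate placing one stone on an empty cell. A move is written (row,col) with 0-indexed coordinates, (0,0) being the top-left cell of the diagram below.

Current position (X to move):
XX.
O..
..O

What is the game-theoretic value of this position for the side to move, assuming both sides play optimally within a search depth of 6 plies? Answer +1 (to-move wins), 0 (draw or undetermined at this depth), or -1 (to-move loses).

ply 1, X at XX./O../..O | (0,2)=-1→XXX/O../..O; (1,1)=+1→XX./OX./..O*; (1,2)=-1→XX./O.X/..O; (2,0)=-1→XX./O../X.O; (2,1)=-1→XX./O../.XO
ply 2, O at XX./OX./..O | (0,2)=-1→XXO/OX./..O*; (1,2)=-1→XX./OXO/..O; (2,0)=-1→XX./OX./O.O; (2,1)=-1→XX./OX./.OO
ply 3, X at XXO/OX./..O | (1,2)=+1→XXO/OXX/..O*; (2,0)=+1→XXO/OX./X.O; (2,1)=+1→XXO/OX./.XO
ply 4, O at XXO/OXX/..O | (2,0)=-1→XXO/OXX/O.O*; (2,1)=-1→XXO/OXX/.OO
ply 5, X at XXO/OXX/O.O | (2,1)=+1→XXO/OXX/OXO*
ply 6: XXO/OXX/OXO is terminal -1 (O); from XX./O../..O depth 6

value(XX./O../..O, X) = +1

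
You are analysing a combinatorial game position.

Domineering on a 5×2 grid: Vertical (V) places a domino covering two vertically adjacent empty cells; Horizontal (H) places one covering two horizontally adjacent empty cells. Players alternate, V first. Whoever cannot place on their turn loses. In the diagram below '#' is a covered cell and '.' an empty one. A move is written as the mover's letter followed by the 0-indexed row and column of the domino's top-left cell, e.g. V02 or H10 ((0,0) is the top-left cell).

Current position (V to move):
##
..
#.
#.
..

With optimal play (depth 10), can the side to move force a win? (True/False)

V winning at [##/../#./#./..]: False

p1 V@[##/../#./#./..]: V11[##/.#/##/#./..]-1* V21[##/../##/##/..]-1 V31[##/../#./##/.#]-1
p2 H@[##/.#/##/#./..]: H40[##/.#/##/#./##]+1*
p3 V@[##/.#/##/#./##] terminal -1; root [##/../#./#./..] d10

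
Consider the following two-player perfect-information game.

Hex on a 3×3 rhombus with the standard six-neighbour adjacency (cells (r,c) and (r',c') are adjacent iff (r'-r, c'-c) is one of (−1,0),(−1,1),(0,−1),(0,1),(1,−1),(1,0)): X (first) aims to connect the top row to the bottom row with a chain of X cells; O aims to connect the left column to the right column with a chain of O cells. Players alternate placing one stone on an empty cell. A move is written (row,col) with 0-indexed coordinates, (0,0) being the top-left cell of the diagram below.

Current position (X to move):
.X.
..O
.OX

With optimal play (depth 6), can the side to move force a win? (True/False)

X winning at [.X./..O/.OX]: True

[.X./..O/.OX] X move#1: (0,0):-1/XX./..O/.OX, (0,2):-1/.XX/..O/.OX, (1,0):-1/.X./X.O/.OX, (1,1):-1/.X./.XO/.OX, (2,0):+1/.X./..O/XOX*
[.X./..O/XOX] O move#2: (0,0):-1/OX./..O/XOX*, (0,2):-1/.XO/..O/XOX, (1,0):-1/.X./O.O/XOX, (1,1):-1/.X./.OO/XOX
[OX./..O/XOX] X move#3: (0,2):+1/OXX/..O/XOX*, (1,0):+1/OX./X.O/XOX, (1,1):+1/OX./.XO/XOX
[OXX/..O/XOX] O move#4: (1,0):-1/OXX/O.O/XOX*, (1,1):-1/OXX/.OO/XOX
[OXX/O.O/XOX] X move#5: (1,1):+1/OXX/OXO/XOX*
[OXX/OXO/XOX] end (terminal -1, O#6); searched .X./..O/.OX to 6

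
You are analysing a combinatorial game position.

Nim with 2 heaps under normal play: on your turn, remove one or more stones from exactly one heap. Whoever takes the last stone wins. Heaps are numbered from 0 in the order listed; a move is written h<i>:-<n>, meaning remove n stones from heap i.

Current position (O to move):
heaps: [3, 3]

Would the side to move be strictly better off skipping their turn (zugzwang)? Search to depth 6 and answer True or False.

zugzwang((3,3), O) = True

ply 1, O at (3,3) | h0:-1=-1→(2,3)*; h0:-2=-1→(1,3); h0:-3=-1→(0,3); h1:-1=-1→(3,2); h1:-2=-1→(3,1); h1:-3=-1→(3,0)
ply 2, X at (2,3) | h0:-1=-1→(1,3); h0:-2=-1→(0,3); h1:-1=+1→(2,2)*; h1:-2=-1→(2,1); h1:-3=-1→(2,0)
ply 3, O at (2,2) | h0:-1=-1→(1,2)*; h0:-2=-1→(0,2); h1:-1=-1→(2,1); h1:-2=-1→(2,0)
ply 4, X at (1,2) | h0:-1=-1→(0,2); h1:-1=+1→(1,1)*; h1:-2=-1→(1,0)
ply 5, O at (1,1) | h0:-1=-1→(0,1)*; h1:-1=-1→(1,0)
ply 6, X at (0,1) | h1:-1=+1→(0,0)*
ply 7: (0,0) is terminal -1 (O); from (3,3) depth 6
pass branch (X moves first from the same position):
  | ply 1, X at (3,3) | h0:-1=-1→(2,3)*; h0:-2=-1→(1,3); h0:-3=-1→(0,3); h1:-1=-1→(3,2); h1:-2=-1→(3,1); h1:-3=-1→(3,0)
  | ply 2, O at (2,3) | h0:-1=-1→(1,3); h0:-2=-1→(0,3); h1:-1=+1→(2,2)*; h1:-2=-1→(2,1); h1:-3=-1→(2,0)
  | ply 3, X at (2,2) | h0:-1=-1→(1,2)*; h0:-2=-1→(0,2); h1:-1=-1→(2,1); h1:-2=-1→(2,0)
  | ply 4, O at (1,2) | h0:-1=-1→(0,2); h1:-1=+1→(1,1)*; h1:-2=-1→(1,0)
  | ply 5, X at (1,1) | h0:-1=-1→(0,1)*; h1:-1=-1→(1,0)
  | ply 6, O at (0,1) | h1:-1=+1→(0,0)*
  | ply 7: (0,0) is terminal -1 (X); from (3,3) depth 6
O moving scores -1; O passing scores +1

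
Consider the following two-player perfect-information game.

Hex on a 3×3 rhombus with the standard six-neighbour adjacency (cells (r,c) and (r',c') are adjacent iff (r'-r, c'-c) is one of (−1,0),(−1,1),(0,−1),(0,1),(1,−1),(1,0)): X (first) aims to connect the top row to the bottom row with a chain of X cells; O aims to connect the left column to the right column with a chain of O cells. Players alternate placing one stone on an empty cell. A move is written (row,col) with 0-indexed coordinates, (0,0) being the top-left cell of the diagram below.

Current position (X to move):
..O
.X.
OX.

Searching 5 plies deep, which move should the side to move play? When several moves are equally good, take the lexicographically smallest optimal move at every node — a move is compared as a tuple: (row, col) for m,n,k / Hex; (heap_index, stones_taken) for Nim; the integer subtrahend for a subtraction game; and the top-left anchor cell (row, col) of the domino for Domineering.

[..O/.X./OX.] X move#1: (0,0):+1/X.O/.X./OX.*, (0,1):+1/.XO/.X./OX., (1,0):+1/..O/XX./OX., (1,2):-1/..O/.XX/OX., (2,2):-1/..O/.X./OXX
[X.O/.X./OX.] O move#2: (0,1):-1/XOO/.X./OX.*, (1,0):-1/X.O/OX./OX., (1,2):-1/X.O/.XO/OX., (2,2):-1/X.O/.X./OXO
[XOO/.X./OX.] X move#3: (1,0):+1/XOO/XX./OX.*, (1,2):-1/XOO/.XX/OX., (2,2):-1/XOO/.X./OXX
[XOO/XX./OX.] end (terminal -1, O#4); searched ..O/.X./OX. to 5

X's best at [..O/.X./OX.]: (0,0)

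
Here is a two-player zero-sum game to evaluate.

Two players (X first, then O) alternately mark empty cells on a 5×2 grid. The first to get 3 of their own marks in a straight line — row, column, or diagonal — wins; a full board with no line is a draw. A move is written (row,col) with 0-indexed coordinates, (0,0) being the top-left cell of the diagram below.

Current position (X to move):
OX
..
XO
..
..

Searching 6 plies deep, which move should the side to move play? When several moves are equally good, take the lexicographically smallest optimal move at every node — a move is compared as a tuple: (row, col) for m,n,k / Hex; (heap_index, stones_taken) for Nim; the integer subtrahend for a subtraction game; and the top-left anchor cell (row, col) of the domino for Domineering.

X's best at [OX/../XO/../..]: (3,0)

[OX/../XO/../..] X move#1: (1,0):+0/OX/X./XO/../.., (1,1):+0/OX/.X/XO/../.., (3,0):+1/OX/../XO/X./..*, (3,1):+0/OX/../XO/.X/.., (4,0):+0/OX/../XO/../X., (4,1):+0/OX/../XO/../.X
[OX/../XO/X./..] O move#2: (1,0):-1/OX/O./XO/X./..*, (1,1):-1/OX/.O/XO/X./.., (3,1):-1/OX/../XO/XO/.., (4,0):-1/OX/../XO/X./O., (4,1):-1/OX/../XO/X./.O
[OX/O./XO/X./..] X move#3: (1,1):+0/OX/OX/XO/X./.., (3,1):+0/OX/O./XO/XX/.., (4,0):+1/OX/O./XO/X./X.*, (4,1):+0/OX/O./XO/X./.X
[OX/O./XO/X./X.] end (terminal -1, O#4); searched OX/../XO/../.. to 6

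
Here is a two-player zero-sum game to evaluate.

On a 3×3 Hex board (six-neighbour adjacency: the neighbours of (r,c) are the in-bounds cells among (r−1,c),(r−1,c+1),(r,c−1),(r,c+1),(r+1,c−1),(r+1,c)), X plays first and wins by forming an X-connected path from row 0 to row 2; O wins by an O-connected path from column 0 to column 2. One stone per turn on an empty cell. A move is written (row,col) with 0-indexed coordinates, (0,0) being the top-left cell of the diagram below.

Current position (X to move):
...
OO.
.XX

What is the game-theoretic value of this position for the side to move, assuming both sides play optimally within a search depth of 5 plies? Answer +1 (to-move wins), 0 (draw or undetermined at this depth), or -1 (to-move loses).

[.../OO./.XX] X move#1: (0,0):-1/X../OO./.XX*, (0,1):-1/.X./OO./.XX, (0,2):-1/..X/OO./.XX, (1,2):-1/.../OOX/.XX, (2,0):-1/.../OO./XXX
[X../OO./.XX] O move#2: (0,1):+1/XO./OO./.XX*, (0,2):+1/X.O/OO./.XX, (1,2):+1/X../OOO/.XX, (2,0):+1/X../OO./OXX
[XO./OO./.XX] X move#3: (0,2):-1/XOX/OO./.XX*, (1,2):-1/XO./OOX/.XX, (2,0):-1/XO./OO./XXX
[XOX/OO./.XX] O move#4: (1,2):+1/XOX/OOO/.XX*, (2,0):-1/XOX/OO./OXX
[XOX/OOO/.XX] end (terminal -1, X#5); searched .../OO./.XX to 5

value(.../OO./.XX, X) = -1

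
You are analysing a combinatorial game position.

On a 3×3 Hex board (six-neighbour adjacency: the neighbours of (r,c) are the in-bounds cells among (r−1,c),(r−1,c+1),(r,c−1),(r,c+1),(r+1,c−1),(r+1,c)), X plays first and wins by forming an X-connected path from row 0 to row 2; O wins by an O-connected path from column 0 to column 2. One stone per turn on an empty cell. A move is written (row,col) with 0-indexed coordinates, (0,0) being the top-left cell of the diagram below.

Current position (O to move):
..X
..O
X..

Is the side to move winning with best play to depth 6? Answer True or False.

p1 O@[..X/..O/X..]: (0,0)[O.X/..O/X..]-1* (0,1)[.OX/..O/X..]-1 (1,0)[..X/O.O/X..]-1 (1,1)[..X/.OO/X..]-1 (2,1)[..X/..O/XO.]-1 (2,2)[..X/..O/X.O]-1
p2 X@[O.X/..O/X..]: (0,1)[OXX/..O/X..]+1* (1,0)[O.X/X.O/X..]+1 (1,1)[O.X/.XO/X..]+1 (2,1)[O.X/..O/XX.]-1 (2,2)[O.X/..O/X.X]-1
p3 O@[OXX/..O/X..]: (1,0)[OXX/O.O/X..]-1* (1,1)[OXX/.OO/X..]-1 (2,1)[OXX/..O/XO.]-1 (2,2)[OXX/..O/X.O]-1
p4 X@[OXX/O.O/X..]: (1,1)[OXX/OXO/X..]+1* (2,1)[OXX/O.O/XX.]-1 (2,2)[OXX/O.O/X.X]-1
p5 O@[OXX/OXO/X..] terminal -1; root [..X/..O/X..] d6

O winning at [..X/..O/X..]: False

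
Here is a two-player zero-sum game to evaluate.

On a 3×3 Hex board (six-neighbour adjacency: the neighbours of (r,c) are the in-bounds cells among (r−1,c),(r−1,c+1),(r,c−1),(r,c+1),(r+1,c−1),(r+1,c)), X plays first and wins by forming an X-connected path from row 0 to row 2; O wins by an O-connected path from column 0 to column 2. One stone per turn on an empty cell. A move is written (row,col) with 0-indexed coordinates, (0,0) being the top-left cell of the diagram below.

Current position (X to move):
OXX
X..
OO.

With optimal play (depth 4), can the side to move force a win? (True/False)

p1 X@[OXX/X../OO.]: (1,1)[OXX/XX./OO.]-1* (1,2)[OXX/X.X/OO.]-1 (2,2)[OXX/X../OOX]-1
p2 O@[OXX/XX./OO.]: (1,2)[OXX/XXO/OO.]+1* (2,2)[OXX/XX./OOO]+1
p3 X@[OXX/XXO/OO.] terminal -1; root [OXX/X../OO.] d4

X winning at [OXX/X../OO.]: False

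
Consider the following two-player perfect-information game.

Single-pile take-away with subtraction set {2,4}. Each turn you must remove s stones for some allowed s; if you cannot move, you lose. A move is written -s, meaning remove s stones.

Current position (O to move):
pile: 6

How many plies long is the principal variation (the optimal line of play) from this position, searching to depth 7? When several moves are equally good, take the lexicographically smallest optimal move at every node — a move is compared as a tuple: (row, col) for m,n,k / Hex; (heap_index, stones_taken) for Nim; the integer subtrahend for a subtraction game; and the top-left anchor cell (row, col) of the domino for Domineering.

PV length from [6]: 2 plies

[6] O move#1: -2:-1/4*, -4:-1/2
[4] X move#2: -2:-1/2, -4:+1/0*
[0] end (terminal -1, O#3); searched 6 to 7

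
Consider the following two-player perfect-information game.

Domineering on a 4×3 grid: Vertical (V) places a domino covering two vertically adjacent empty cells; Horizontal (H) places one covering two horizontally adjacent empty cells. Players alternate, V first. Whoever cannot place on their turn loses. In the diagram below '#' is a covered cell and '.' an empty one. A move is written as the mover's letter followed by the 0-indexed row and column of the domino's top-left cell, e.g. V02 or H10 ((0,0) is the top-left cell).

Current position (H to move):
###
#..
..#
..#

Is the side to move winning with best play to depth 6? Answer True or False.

H winning at [###/#../..#/..#]: True

p1 H@[###/#../..#/..#]: H11[###/###/..#/..#]-1 H20[###/#../###/..#]+1* H30[###/#../..#/###]-1
p2 V@[###/#../###/..#] terminal -1; root [###/#../..#/..#] d6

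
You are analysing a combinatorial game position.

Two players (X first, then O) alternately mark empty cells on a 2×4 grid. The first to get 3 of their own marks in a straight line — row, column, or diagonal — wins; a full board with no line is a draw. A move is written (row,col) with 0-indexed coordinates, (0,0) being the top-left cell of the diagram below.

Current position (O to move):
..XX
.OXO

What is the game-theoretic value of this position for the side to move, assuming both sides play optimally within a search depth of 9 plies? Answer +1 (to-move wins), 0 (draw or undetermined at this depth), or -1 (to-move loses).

p1 O@[..XX/.OXO]: (0,0)[O.XX/.OXO]-1 (0,1)[.OXX/.OXO]+0* (1,0)[..XX/OOXO]-1
p2 X@[.OXX/.OXO]: (0,0)[XOXX/.OXO]+0* (1,0)[.OXX/XOXO]+0
p3 O@[XOXX/.OXO]: (1,0)[XOXX/OOXO]+0*
p4 X@[XOXX/OOXO] terminal +0; root [..XX/.OXO] d9

value(..XX/.OXO, O) = 0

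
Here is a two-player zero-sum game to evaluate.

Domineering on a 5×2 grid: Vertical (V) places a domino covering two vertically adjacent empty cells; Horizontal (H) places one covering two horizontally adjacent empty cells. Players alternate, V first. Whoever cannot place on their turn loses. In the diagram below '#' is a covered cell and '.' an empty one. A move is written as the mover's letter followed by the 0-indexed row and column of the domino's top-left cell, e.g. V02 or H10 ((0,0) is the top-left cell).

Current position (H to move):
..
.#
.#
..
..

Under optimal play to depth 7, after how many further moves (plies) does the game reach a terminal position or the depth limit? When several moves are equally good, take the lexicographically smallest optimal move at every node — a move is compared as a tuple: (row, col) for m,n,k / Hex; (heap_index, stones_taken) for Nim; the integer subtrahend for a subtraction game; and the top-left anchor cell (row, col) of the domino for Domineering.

[../.#/.#/../..] H move#1: H00:-1/##/.#/.#/../.., H30:+1/../.#/.#/##/..*, H40:+1/../.#/.#/../##
[../.#/.#/##/..] V move#2: V00:-1/#./##/.#/##/..*, V10:-1/../##/##/##/..
[#./##/.#/##/..] H move#3: H40:+1/#./##/.#/##/##*
[#./##/.#/##/##] end (terminal -1, V#4); searched ../.#/.#/../.. to 7

PV length from [../.#/.#/../..]: 3 plies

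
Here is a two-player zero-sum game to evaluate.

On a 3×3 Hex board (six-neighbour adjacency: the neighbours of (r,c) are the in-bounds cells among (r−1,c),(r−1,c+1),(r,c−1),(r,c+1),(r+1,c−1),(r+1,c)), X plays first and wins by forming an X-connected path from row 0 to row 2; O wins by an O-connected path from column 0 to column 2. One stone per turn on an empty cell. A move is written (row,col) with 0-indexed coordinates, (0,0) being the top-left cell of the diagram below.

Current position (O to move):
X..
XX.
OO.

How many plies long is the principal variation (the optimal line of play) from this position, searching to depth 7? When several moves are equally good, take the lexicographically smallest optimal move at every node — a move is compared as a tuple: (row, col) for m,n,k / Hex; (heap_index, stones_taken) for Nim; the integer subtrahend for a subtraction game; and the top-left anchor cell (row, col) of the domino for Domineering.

PV length from [X../XX./OO.]: 3 plies

ply 1, O at X../XX./OO. | (0,1)=+1→XO./XX./OO.*; (0,2)=+1→X.O/XX./OO.; (1,2)=+1→X../XXO/OO.; (2,2)=+1→X../XX./OOO
ply 2, X at XO./XX./OO. | (0,2)=-1→XOX/XX./OO.*; (1,2)=-1→XO./XXX/OO.; (2,2)=-1→XO./XX./OOX
ply 3, O at XOX/XX./OO. | (1,2)=+1→XOX/XXO/OO.*; (2,2)=+1→XOX/XX./OOO
ply 4: XOX/XXO/OO. is terminal -1 (X); from X../XX./OO. depth 7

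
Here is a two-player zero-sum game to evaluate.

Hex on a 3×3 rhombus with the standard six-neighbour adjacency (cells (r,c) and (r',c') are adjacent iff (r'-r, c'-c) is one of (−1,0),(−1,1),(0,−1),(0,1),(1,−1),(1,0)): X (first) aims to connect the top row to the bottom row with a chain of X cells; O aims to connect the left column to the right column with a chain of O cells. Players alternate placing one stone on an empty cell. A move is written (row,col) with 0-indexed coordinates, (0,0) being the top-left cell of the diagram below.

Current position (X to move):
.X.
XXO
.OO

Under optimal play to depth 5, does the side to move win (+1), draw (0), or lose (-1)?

value(.X./XXO/.OO, X) = +1

ply 1, X at .X./XXO/.OO | (0,0)=-1→XX./XXO/.OO; (0,2)=-1→.XX/XXO/.OO; (2,0)=+1→.X./XXO/XOO*
ply 2: .X./XXO/XOO is terminal -1 (O); from .X./XXO/.OO depth 5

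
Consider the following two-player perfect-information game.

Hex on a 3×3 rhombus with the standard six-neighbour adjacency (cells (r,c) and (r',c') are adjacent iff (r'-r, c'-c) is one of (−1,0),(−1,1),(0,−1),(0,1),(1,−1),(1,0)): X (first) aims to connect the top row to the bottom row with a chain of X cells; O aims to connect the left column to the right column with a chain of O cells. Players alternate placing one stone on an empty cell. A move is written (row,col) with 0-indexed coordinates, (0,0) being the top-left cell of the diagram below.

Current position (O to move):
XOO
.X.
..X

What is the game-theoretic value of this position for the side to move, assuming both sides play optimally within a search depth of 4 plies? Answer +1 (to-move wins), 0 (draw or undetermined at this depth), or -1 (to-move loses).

value(XOO/.X./..X, O) = +1

p1 O@[XOO/.X./..X]: (1,0)[XOO/OX./..X]+1* (1,2)[XOO/.XO/..X]-1 (2,0)[XOO/.X./O.X]-1 (2,1)[XOO/.X./.OX]-1
p2 X@[XOO/OX./..X] terminal -1; root [XOO/.X./..X] d4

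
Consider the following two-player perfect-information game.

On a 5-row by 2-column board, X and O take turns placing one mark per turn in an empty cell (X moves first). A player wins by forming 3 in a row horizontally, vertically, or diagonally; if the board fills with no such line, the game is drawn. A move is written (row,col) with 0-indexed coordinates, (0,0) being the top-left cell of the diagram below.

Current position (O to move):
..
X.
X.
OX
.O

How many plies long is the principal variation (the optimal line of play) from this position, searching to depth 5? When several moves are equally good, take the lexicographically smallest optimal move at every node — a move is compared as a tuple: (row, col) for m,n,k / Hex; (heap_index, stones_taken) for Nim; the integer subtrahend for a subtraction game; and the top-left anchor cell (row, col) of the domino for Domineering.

p1 O@[../X./X./OX/.O]: (0,0)[O./X./X./OX/.O]+0* (0,1)[.O/X./X./OX/.O]-1 (1,1)[../XO/X./OX/.O]-1 (2,1)[../X./XO/OX/.O]-1 (4,0)[../X./X./OX/OO]-1
p2 X@[O./X./X./OX/.O]: (0,1)[OX/X./X./OX/.O]+0* (1,1)[O./XX/X./OX/.O]+0 (2,1)[O./X./XX/OX/.O]+0 (4,0)[O./X./X./OX/XO]+0
p3 O@[OX/X./X./OX/.O]: (1,1)[OX/XO/X./OX/.O]+0* (2,1)[OX/X./XO/OX/.O]+0 (4,0)[OX/X./X./OX/OO]+0
p4 X@[OX/XO/X./OX/.O]: (2,1)[OX/XO/XX/OX/.O]+0* (4,0)[OX/XO/X./OX/XO]+0
p5 O@[OX/XO/XX/OX/.O]: (4,0)[OX/XO/XX/OX/OO]+0*
p6 X@[OX/XO/XX/OX/OO] terminal +0; root [../X./X./OX/.O] d5

PV length from [../X./X./OX/.O]: 5 plies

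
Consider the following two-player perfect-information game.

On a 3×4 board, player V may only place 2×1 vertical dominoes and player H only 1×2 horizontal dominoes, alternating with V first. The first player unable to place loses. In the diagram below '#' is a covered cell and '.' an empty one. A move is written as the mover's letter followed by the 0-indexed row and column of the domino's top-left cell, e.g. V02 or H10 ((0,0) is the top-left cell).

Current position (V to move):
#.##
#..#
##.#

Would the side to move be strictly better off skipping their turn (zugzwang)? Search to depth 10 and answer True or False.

zugzwang(#.##/#..#/##.#, V) = False

[#.##/#..#/##.#] V move#1: V01:+1/####/##.#/##.#*, V12:+1/#.##/#.##/####
[####/##.#/##.#] end (terminal -1, H#2); searched #.##/#..#/##.# to 10
pass branch (H moves first from the same position):
  | [#.##/#..#/##.#] H move#1: H11:+1/#.##/####/##.#*
  | [#.##/####/##.#] end (terminal -1, V#2); searched #.##/#..#/##.# to 10
V moving scores +1; V passing scores -1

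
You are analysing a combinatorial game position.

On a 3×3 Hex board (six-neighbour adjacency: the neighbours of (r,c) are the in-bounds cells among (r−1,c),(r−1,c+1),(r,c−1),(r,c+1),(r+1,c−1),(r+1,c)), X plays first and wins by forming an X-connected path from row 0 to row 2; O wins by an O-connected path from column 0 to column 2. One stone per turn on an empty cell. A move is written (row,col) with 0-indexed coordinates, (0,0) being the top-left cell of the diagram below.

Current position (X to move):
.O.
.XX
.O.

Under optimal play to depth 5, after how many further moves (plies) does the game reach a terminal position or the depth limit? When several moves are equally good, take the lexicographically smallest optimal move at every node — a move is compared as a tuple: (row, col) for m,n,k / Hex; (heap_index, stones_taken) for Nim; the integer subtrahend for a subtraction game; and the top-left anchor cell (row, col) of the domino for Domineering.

PV length from [.O./.XX/.O.]: 5 plies

p1 X@[.O./.XX/.O.]: (0,0)[XO./.XX/.O.]+1* (0,2)[.OX/.XX/.O.]+1 (1,0)[.O./XXX/.O.]+1 (2,0)[.O./.XX/XO.]-1 (2,2)[.O./.XX/.OX]-1
p2 O@[XO./.XX/.O.]: (0,2)[XOO/.XX/.O.]-1* (1,0)[XO./OXX/.O.]-1 (2,0)[XO./.XX/OO.]-1 (2,2)[XO./.XX/.OO]-1
p3 X@[XOO/.XX/.O.]: (1,0)[XOO/XXX/.O.]+1* (2,0)[XOO/.XX/XO.]-1 (2,2)[XOO/.XX/.OX]-1
p4 O@[XOO/XXX/.O.]: (2,0)[XOO/XXX/OO.]-1* (2,2)[XOO/XXX/.OO]-1
p5 X@[XOO/XXX/OO.]: (2,2)[XOO/XXX/OOX]+1*
p6 O@[XOO/XXX/OOX] terminal -1; root [.O./.XX/.O.] d5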